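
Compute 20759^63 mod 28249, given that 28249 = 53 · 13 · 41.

Mod 53: 20759 ≡ 36; by Fermat, exponent reduces to 63 mod 52 = 11; 36^11 ≡ 42 (mod 53).
Mod 13: 20759 ≡ 11; by Fermat, exponent reduces to 63 mod 12 = 3; 11^3 ≡ 5 (mod 13).
Mod 41: 20759 ≡ 13; by Fermat, exponent reduces to 63 mod 40 = 23; 13^23 ≡ 17 (mod 41).
Combine by CRT: x ≡ 42 (mod 53), x ≡ 5 (mod 13), x ≡ 17 (mod 41) ⇒ x ≡ 837 (mod 28249).

837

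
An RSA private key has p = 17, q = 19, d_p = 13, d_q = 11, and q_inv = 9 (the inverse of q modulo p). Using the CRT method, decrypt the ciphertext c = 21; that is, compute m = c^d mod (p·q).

72

m₁ = c^(d_p) mod p: c ≡ 4 (mod 17), and 4^13 mod 17 = 4.
m₂ = c^(d_q) mod q: c ≡ 2 (mod 19), and 2^11 mod 19 = 15.
h = q_inv·(m₁ − m₂) mod p = 9·(4 − 15) mod 17 = 3.
m = m₂ + h·q = 15 + 3·19 = 72.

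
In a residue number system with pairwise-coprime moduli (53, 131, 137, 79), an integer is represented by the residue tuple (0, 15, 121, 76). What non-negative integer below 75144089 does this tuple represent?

43686681

From x ≡ 0 (mod 53) write x = 0 + 53t. Substituting into x ≡ 15 (mod 131) gives 53t ≡ 15 (mod 131), and since 53⁻¹ ≡ 89 (mod 131), t ≡ 25. Hence x ≡ 0 + 53·25 = 1325 (mod 6943).
From x ≡ 1325 (mod 6943) write x = 1325 + 6943t. Substituting into x ≡ 121 (mod 137) gives 6943t ≡ 29 (mod 137), and since 93⁻¹ ≡ 28 (mod 137), t ≡ 127. Hence x ≡ 1325 + 6943·127 = 883086 (mod 951191).
From x ≡ 883086 (mod 951191) write x = 883086 + 951191t. Substituting into x ≡ 76 (mod 79) gives 951191t ≡ 52 (mod 79), and since 31⁻¹ ≡ 51 (mod 79), t ≡ 45. Hence x ≡ 883086 + 951191·45 = 43686681 (mod 75144089).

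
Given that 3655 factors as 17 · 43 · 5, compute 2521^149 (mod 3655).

2496

Mod 17: 2521 ≡ 5; by Fermat, exponent reduces to 149 mod 16 = 5; 5^5 ≡ 14 (mod 17).
Mod 43: 2521 ≡ 27; by Fermat, exponent reduces to 149 mod 42 = 23; 27^23 ≡ 2 (mod 43).
Mod 5: 2521 ≡ 1; by Fermat, exponent reduces to 149 mod 4 = 1; 1^1 ≡ 1 (mod 5).
Combine by CRT: x ≡ 14 (mod 17), x ≡ 2 (mod 43), x ≡ 1 (mod 5) ⇒ x ≡ 2496 (mod 3655).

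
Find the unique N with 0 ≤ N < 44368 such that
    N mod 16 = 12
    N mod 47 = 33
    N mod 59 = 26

Combine the congruences pairwise.
From N ≡ 12 (mod 16) write N = 12 + 16t. Substituting into N ≡ 33 (mod 47) gives 16t ≡ 21 (mod 47), and since 16⁻¹ ≡ 3 (mod 47), t ≡ 16. Hence N ≡ 12 + 16·16 = 268 (mod 752).
From N ≡ 268 (mod 752) write N = 268 + 752t. Substituting into N ≡ 26 (mod 59) gives 752t ≡ 53 (mod 59), and since 44⁻¹ ≡ 55 (mod 59), t ≡ 24. Hence N ≡ 268 + 752·24 = 18316 (mod 44368).

18316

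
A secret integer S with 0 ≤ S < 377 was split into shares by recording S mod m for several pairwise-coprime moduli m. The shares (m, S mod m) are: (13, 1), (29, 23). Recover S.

From S ≡ 1 (mod 13) write S = 1 + 13t. Substituting into S ≡ 23 (mod 29) gives 13t ≡ 22 (mod 29), and since 13⁻¹ ≡ 9 (mod 29), t ≡ 24. Hence S ≡ 1 + 13·24 = 313 (mod 377).

313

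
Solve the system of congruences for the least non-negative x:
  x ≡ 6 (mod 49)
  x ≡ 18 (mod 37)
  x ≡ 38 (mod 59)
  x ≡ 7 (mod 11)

The moduli are pairwise coprime; N = 49·37·59·11 = 1176637.
N/49 = 24013; 24013 ≡ 3 (mod 49); 3·33 ≡ 1, so inverse 33.
N/37 = 31801; 31801 ≡ 18 (mod 37); 18·35 ≡ 1, so inverse 35.
N/59 = 19943; 19943 ≡ 1 (mod 59), inverse 1.
N/11 = 106967; 106967 ≡ 3 (mod 11); 3·4 ≡ 1, so inverse 4.
x ≡ 6·24013·33 + 18·31801·35 + 38·19943·1 + 7·106967·4 = 28542114.
28542114 mod 1176637 = 302826.

302826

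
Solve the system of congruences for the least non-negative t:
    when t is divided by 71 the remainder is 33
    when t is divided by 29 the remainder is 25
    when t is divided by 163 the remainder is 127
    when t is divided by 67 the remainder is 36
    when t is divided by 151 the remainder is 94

318104244

The moduli are pairwise coprime; N = 71·29·163·67·151 = 3395437189.
N/71 = 47823059; 47823059 ≡ 15 (mod 71); 15·19 ≡ 1, so inverse 19.
N/29 = 117084041; 117084041 ≡ 21 (mod 29); 21·18 ≡ 1, so inverse 18.
N/163 = 20830903; 20830903 ≡ 155 (mod 163); 155·61 ≡ 1, so inverse 61.
N/67 = 50678167; 50678167 ≡ 37 (mod 67); 37·29 ≡ 1, so inverse 29.
N/151 = 22486339; 22486339 ≡ 23 (mod 151); 23·46 ≡ 1, so inverse 46.
t ≡ 33·47823059·19 + 25·117084041·18 + 127·20830903·61 + 36·50678167·29 + 94·22486339·46 = 394188818168.
394188818168 mod 3395437189 = 318104244.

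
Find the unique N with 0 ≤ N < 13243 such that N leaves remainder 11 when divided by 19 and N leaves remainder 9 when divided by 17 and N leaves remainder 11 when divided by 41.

9359

The moduli are pairwise coprime; M = 19·17·41 = 13243.
M/19 = 697; 697 ≡ 13 (mod 19); 13·3 ≡ 1, so inverse 3.
M/17 = 779; 779 ≡ 14 (mod 17); 14·11 ≡ 1, so inverse 11.
M/41 = 323; 323 ≡ 36 (mod 41); 36·8 ≡ 1, so inverse 8.
N ≡ 11·697·3 + 9·779·11 + 11·323·8 = 128546.
128546 mod 13243 = 9359.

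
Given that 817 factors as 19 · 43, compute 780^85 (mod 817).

780

Mod 19: 780 ≡ 1; by Fermat, exponent reduces to 85 mod 18 = 13; 1^13 ≡ 1 (mod 19).
Mod 43: 780 ≡ 6; by Fermat, exponent reduces to 85 mod 42 = 1; 6^1 ≡ 6 (mod 43).
Combine by CRT: x ≡ 1 (mod 19), x ≡ 6 (mod 43) ⇒ x ≡ 780 (mod 817).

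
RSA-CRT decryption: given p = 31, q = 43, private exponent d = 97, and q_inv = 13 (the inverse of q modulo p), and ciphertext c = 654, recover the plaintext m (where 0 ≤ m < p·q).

d_p = d mod (p−1) = 97 mod 30 = 7; d_q = d mod (q−1) = 13.
m₁ = c^(d_p) mod p: c ≡ 3 (mod 31), and 3^7 mod 31 = 17.
m₂ = c^(d_q) mod q: c ≡ 9 (mod 43), and 9^13 mod 43 = 15.
h = q_inv·(m₁ − m₂) mod p = 13·(17 − 15) mod 31 = 26.
m = m₂ + h·q = 15 + 26·43 = 1133.

1133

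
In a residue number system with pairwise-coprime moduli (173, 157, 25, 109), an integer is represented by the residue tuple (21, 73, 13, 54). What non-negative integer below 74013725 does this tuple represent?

Combine the congruences pairwise.
From x ≡ 21 (mod 173) write x = 21 + 173t. Substituting into x ≡ 73 (mod 157) gives 173t ≡ 52 (mod 157), and since 16⁻¹ ≡ 108 (mod 157), t ≡ 121. Hence x ≡ 21 + 173·121 = 20954 (mod 27161).
From x ≡ 20954 (mod 27161) write x = 20954 + 27161t. Substituting into x ≡ 13 (mod 25) gives 27161t ≡ 9 (mod 25), and since 11⁻¹ ≡ 16 (mod 25), t ≡ 19. Hence x ≡ 20954 + 27161·19 = 537013 (mod 679025).
From x ≡ 537013 (mod 679025) write x = 537013 + 679025t. Substituting into x ≡ 54 (mod 109) gives 679025t ≡ 84 (mod 109), and since 64⁻¹ ≡ 46 (mod 109), t ≡ 49. Hence x ≡ 537013 + 679025·49 = 33809238 (mod 74013725).

33809238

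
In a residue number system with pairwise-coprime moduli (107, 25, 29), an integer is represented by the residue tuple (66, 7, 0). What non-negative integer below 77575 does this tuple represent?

76357

The moduli are pairwise coprime; N = 107·25·29 = 77575.
N/107 = 725; 725 ≡ 83 (mod 107); 83·49 ≡ 1, so inverse 49.
N/25 = 3103; 3103 ≡ 3 (mod 25); 3·17 ≡ 1, so inverse 17.
N/29 = 2675; 2675 ≡ 7 (mod 29); 7·25 ≡ 1, so inverse 25.
x ≡ 66·725·49 + 7·3103·17 + 0·2675·25 = 2713907.
2713907 mod 77575 = 76357.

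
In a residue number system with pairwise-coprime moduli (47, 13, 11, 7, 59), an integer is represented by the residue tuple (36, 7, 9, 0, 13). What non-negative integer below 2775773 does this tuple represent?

From x ≡ 36 (mod 47) write x = 36 + 47t. Substituting into x ≡ 7 (mod 13) gives 47t ≡ 10 (mod 13), and since 8⁻¹ ≡ 5 (mod 13), t ≡ 11. Hence x ≡ 36 + 47·11 = 553 (mod 611).
From x ≡ 553 (mod 611) write x = 553 + 611t. Substituting into x ≡ 9 (mod 11) gives 611t ≡ 6 (mod 11), and since 6⁻¹ ≡ 2 (mod 11), t ≡ 1. Hence x ≡ 553 + 611·1 = 1164 (mod 6721).
From x ≡ 1164 (mod 6721) write x = 1164 + 6721t. Substituting into x ≡ 0 (mod 7) gives 6721t ≡ 5 (mod 7), and since 1⁻¹ ≡ 1 (mod 7), t ≡ 5. Hence x ≡ 1164 + 6721·5 = 34769 (mod 47047).
From x ≡ 34769 (mod 47047) write x = 34769 + 47047t. Substituting into x ≡ 13 (mod 59) gives 47047t ≡ 54 (mod 59), and since 24⁻¹ ≡ 32 (mod 59), t ≡ 17. Hence x ≡ 34769 + 47047·17 = 834568 (mod 2775773).

834568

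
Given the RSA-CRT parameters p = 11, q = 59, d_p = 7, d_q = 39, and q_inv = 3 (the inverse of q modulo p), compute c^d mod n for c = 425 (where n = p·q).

m₁ = c^(d_p) mod p: c ≡ 7 (mod 11), and 7^7 mod 11 = 6.
m₂ = c^(d_q) mod q: c ≡ 12 (mod 59), and 12^39 mod 59 = 15.
h = q_inv·(m₁ − m₂) mod p = 3·(6 − 15) mod 11 = 6.
m = m₂ + h·q = 15 + 6·59 = 369.

369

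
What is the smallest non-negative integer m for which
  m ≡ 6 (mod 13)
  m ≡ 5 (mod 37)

From m ≡ 6 (mod 13) write m = 6 + 13t. Substituting into m ≡ 5 (mod 37) gives 13t ≡ 36 (mod 37), and since 13⁻¹ ≡ 20 (mod 37), t ≡ 17. Hence m ≡ 6 + 13·17 = 227 (mod 481).

227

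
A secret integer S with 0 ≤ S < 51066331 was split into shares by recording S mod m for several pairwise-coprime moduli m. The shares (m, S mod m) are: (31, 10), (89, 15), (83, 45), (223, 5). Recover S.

The moduli are pairwise coprime; N = 31·89·83·223 = 51066331.
N/31 = 1647301; 1647301 ≡ 23 (mod 31); 23·27 ≡ 1, so inverse 27.
N/89 = 573779; 573779 ≡ 85 (mod 89); 85·22 ≡ 1, so inverse 22.
N/83 = 615257; 615257 ≡ 61 (mod 83); 61·49 ≡ 1, so inverse 49.
N/223 = 228997; 228997 ≡ 199 (mod 223); 199·65 ≡ 1, so inverse 65.
S ≡ 10·1647301·27 + 15·573779·22 + 45·615257·49 + 5·228997·65 = 2065184050.
2065184050 mod 51066331 = 22530810.

22530810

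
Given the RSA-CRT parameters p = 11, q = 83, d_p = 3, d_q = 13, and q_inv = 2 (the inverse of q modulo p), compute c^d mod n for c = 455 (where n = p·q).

m₁ = c^(d_p) mod p: c ≡ 4 (mod 11), and 4^3 mod 11 = 9.
m₂ = c^(d_q) mod q: c ≡ 40 (mod 83), and 40^13 mod 83 = 9.
h = q_inv·(m₁ − m₂) mod p = 2·(9 − 9) mod 11 = 0.
m = m₂ + h·q = 9 + 0·83 = 9.

9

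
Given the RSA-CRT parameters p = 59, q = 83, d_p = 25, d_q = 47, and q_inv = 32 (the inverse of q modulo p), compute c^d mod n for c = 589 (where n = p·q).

3539

m₁ = c^(d_p) mod p: c ≡ 58 (mod 59), and 58^25 mod 59 = 58.
m₂ = c^(d_q) mod q: c ≡ 8 (mod 83), and 8^47 mod 83 = 53.
h = q_inv·(m₁ − m₂) mod p = 32·(58 − 53) mod 59 = 42.
m = m₂ + h·q = 53 + 42·83 = 3539.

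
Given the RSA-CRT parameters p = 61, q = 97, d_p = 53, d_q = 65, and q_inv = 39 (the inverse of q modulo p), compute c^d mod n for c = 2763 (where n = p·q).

m₁ = c^(d_p) mod p: c ≡ 18 (mod 61), and 18^53 mod 61 = 30.
m₂ = c^(d_q) mod q: c ≡ 47 (mod 97), and 47^65 mod 97 = 47.
h = q_inv·(m₁ − m₂) mod p = 39·(30 − 47) mod 61 = 8.
m = m₂ + h·q = 47 + 8·97 = 823.

823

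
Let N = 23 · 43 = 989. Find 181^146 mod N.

970

Mod 23: 181 ≡ 20; by Fermat, exponent reduces to 146 mod 22 = 14; 20^14 ≡ 4 (mod 23).
Mod 43: 181 ≡ 9; by Fermat, exponent reduces to 146 mod 42 = 20; 9^20 ≡ 24 (mod 43).
Combine by CRT: x ≡ 4 (mod 23), x ≡ 24 (mod 43) ⇒ x ≡ 970 (mod 989).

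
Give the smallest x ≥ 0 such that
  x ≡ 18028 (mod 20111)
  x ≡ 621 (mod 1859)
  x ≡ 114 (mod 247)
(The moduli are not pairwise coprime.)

279471

Combine the congruences pairwise.
gcd(20111, 1859) = 169 and 169 | (621 − 18028), so the pair is consistent; merging gives x ≡ 58250 (mod 221221), where 221221 = lcm(20111, 1859).
gcd(221221, 247) = 13 and 13 | (114 − 58250), so the pair is consistent; merging gives x ≡ 279471 (mod 4203199), where 4203199 = lcm(221221, 247).
The solution is unique modulo lcm(20111, 1859, 247) = 4203199.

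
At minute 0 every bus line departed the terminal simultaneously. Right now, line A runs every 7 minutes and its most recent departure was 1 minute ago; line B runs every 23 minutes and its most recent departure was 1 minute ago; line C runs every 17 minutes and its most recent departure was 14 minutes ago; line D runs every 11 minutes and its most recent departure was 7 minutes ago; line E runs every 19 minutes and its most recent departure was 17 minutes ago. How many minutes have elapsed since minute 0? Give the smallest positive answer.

From t ≡ 1 (mod 7) write t = 1 + 7s. Substituting into t ≡ 1 (mod 23) gives 7s ≡ 0 (mod 23), and since 7⁻¹ ≡ 10 (mod 23), s ≡ 0. Hence t ≡ 1 + 7·0 = 1 (mod 161).
From t ≡ 1 (mod 161) write t = 1 + 161s. Substituting into t ≡ 14 (mod 17) gives 161s ≡ 13 (mod 17), and since 8⁻¹ ≡ 15 (mod 17), s ≡ 8. Hence t ≡ 1 + 161·8 = 1289 (mod 2737).
From t ≡ 1289 (mod 2737) write t = 1289 + 2737s. Substituting into t ≡ 7 (mod 11) gives 2737s ≡ 5 (mod 11), and since 9⁻¹ ≡ 5 (mod 11), s ≡ 3. Hence t ≡ 1289 + 2737·3 = 9500 (mod 30107).
From t ≡ 9500 (mod 30107) write t = 9500 + 30107s. Substituting into t ≡ 17 (mod 19) gives 30107s ≡ 17 (mod 19), and since 11⁻¹ ≡ 7 (mod 19), s ≡ 5. Hence t ≡ 9500 + 30107·5 = 160035 (mod 572033).

160035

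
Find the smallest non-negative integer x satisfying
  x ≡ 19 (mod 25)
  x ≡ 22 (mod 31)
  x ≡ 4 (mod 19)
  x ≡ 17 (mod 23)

The moduli are pairwise coprime; N = 25·31·19·23 = 338675.
N/25 = 13547; 13547 ≡ 22 (mod 25); 22·8 ≡ 1, so inverse 8.
N/31 = 10925; 10925 ≡ 13 (mod 31); 13·12 ≡ 1, so inverse 12.
N/19 = 17825; 17825 ≡ 3 (mod 19); 3·13 ≡ 1, so inverse 13.
N/23 = 14725; 14725 ≡ 5 (mod 23); 5·14 ≡ 1, so inverse 14.
x ≡ 19·13547·8 + 22·10925·12 + 4·17825·13 + 17·14725·14 = 9374794.
9374794 mod 338675 = 230569.

230569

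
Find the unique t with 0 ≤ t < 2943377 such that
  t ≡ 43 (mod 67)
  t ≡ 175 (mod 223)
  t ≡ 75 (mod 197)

From t ≡ 43 (mod 67) write t = 43 + 67s. Substituting into t ≡ 175 (mod 223) gives 67s ≡ 132 (mod 223), and since 67⁻¹ ≡ 10 (mod 223), s ≡ 205. Hence t ≡ 43 + 67·205 = 13778 (mod 14941).
From t ≡ 13778 (mod 14941) write t = 13778 + 14941s. Substituting into t ≡ 75 (mod 197) gives 14941s ≡ 87 (mod 197), and since 166⁻¹ ≡ 108 (mod 197), s ≡ 137. Hence t ≡ 13778 + 14941·137 = 2060695 (mod 2943377).

2060695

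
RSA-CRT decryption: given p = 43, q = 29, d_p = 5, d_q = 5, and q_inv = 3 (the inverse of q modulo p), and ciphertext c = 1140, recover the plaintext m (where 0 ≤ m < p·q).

m₁ = c^(d_p) mod p: c ≡ 22 (mod 43), and 22^5 mod 43 = 39.
m₂ = c^(d_q) mod q: c ≡ 9 (mod 29), and 9^5 mod 29 = 5.
h = q_inv·(m₁ − m₂) mod p = 3·(39 − 5) mod 43 = 16.
m = m₂ + h·q = 5 + 16·29 = 469.

469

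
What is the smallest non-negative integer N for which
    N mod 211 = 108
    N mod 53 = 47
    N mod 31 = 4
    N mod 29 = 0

1120096

Combine the congruences pairwise.
From N ≡ 108 (mod 211) write N = 108 + 211t. Substituting into N ≡ 47 (mod 53) gives 211t ≡ 45 (mod 53), and since 52⁻¹ ≡ 52 (mod 53), t ≡ 8. Hence N ≡ 108 + 211·8 = 1796 (mod 11183).
From N ≡ 1796 (mod 11183) write N = 1796 + 11183t. Substituting into N ≡ 4 (mod 31) gives 11183t ≡ 6 (mod 31), and since 23⁻¹ ≡ 27 (mod 31), t ≡ 7. Hence N ≡ 1796 + 11183·7 = 80077 (mod 346673).
From N ≡ 80077 (mod 346673) write N = 80077 + 346673t. Substituting into N ≡ 0 (mod 29) gives 346673t ≡ 21 (mod 29), and since 7⁻¹ ≡ 25 (mod 29), t ≡ 3. Hence N ≡ 80077 + 346673·3 = 1120096 (mod 10053517).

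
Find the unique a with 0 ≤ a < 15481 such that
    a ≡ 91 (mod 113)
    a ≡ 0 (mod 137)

8905

From a ≡ 91 (mod 113) write a = 91 + 113t. Substituting into a ≡ 0 (mod 137) gives 113t ≡ 46 (mod 137), and since 113⁻¹ ≡ 97 (mod 137), t ≡ 78. Hence a ≡ 91 + 113·78 = 8905 (mod 15481).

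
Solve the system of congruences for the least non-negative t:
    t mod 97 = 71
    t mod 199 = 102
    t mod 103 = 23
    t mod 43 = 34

61065839

Combine the congruences pairwise.
From t ≡ 71 (mod 97) write t = 71 + 97s. Substituting into t ≡ 102 (mod 199) gives 97s ≡ 31 (mod 199), and since 97⁻¹ ≡ 119 (mod 199), s ≡ 107. Hence t ≡ 71 + 97·107 = 10450 (mod 19303).
From t ≡ 10450 (mod 19303) write t = 10450 + 19303s. Substituting into t ≡ 23 (mod 103) gives 19303s ≡ 79 (mod 103), and since 42⁻¹ ≡ 27 (mod 103), s ≡ 73. Hence t ≡ 10450 + 19303·73 = 1419569 (mod 1988209).
From t ≡ 1419569 (mod 1988209) write t = 1419569 + 1988209s. Substituting into t ≡ 34 (mod 43) gives 1988209s ≡ 24 (mod 43), and since 18⁻¹ ≡ 12 (mod 43), s ≡ 30. Hence t ≡ 1419569 + 1988209·30 = 61065839 (mod 85492987).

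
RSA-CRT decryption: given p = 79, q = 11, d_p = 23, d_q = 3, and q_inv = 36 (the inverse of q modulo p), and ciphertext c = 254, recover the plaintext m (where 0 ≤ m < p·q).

m₁ = c^(d_p) mod p: c ≡ 17 (mod 79), and 17^23 mod 79 = 58.
m₂ = c^(d_q) mod q: c ≡ 1 (mod 11), and 1^3 mod 11 = 1.
h = q_inv·(m₁ − m₂) mod p = 36·(58 − 1) mod 79 = 77.
m = m₂ + h·q = 1 + 77·11 = 848.

848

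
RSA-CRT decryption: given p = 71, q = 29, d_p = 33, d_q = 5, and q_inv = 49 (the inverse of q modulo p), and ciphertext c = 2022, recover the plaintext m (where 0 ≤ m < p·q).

1104

m₁ = c^(d_p) mod p: c ≡ 34 (mod 71), and 34^33 mod 71 = 39.
m₂ = c^(d_q) mod q: c ≡ 21 (mod 29), and 21^5 mod 29 = 2.
h = q_inv·(m₁ − m₂) mod p = 49·(39 − 2) mod 71 = 38.
m = m₂ + h·q = 2 + 38·29 = 1104.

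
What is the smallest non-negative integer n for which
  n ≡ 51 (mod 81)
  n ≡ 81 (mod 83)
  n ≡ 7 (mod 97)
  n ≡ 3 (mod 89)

32585217

The moduli are pairwise coprime; M = 81·83·97·89 = 58039659.
M/81 = 716539; 716539 ≡ 13 (mod 81); 13·25 ≡ 1, so inverse 25.
M/83 = 699273; 699273 ≡ 81 (mod 83); 81·41 ≡ 1, so inverse 41.
M/97 = 598347; 598347 ≡ 51 (mod 97); 51·78 ≡ 1, so inverse 78.
M/89 = 652131; 652131 ≡ 28 (mod 89); 28·35 ≡ 1, so inverse 35.
n ≡ 51·716539·25 + 81·699273·41 + 7·598347·78 + 3·652131·35 = 3631044075.
3631044075 mod 58039659 = 32585217.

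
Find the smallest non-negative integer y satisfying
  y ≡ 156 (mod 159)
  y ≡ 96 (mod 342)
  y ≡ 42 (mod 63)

Combine the congruences pairwise.
gcd(159, 342) = 3 and 3 | (96 − 156), so the pair is consistent; merging gives y ≡ 10014 (mod 18126), where 18126 = lcm(159, 342).
gcd(18126, 63) = 9 and 9 | (42 − 10014), so the pair is consistent; merging gives y ≡ 28140 (mod 126882), where 126882 = lcm(18126, 63).
The solution is unique modulo lcm(159, 342, 63) = 126882.

28140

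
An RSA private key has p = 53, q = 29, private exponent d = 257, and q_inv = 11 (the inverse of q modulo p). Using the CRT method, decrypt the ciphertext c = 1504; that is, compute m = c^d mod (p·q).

d_p = d mod (p−1) = 257 mod 52 = 49; d_q = d mod (q−1) = 5.
m₁ = c^(d_p) mod p: c ≡ 20 (mod 53), and 20^49 mod 53 = 35.
m₂ = c^(d_q) mod q: c ≡ 25 (mod 29), and 25^5 mod 29 = 20.
h = q_inv·(m₁ − m₂) mod p = 11·(35 − 20) mod 53 = 6.
m = m₂ + h·q = 20 + 6·29 = 194.

194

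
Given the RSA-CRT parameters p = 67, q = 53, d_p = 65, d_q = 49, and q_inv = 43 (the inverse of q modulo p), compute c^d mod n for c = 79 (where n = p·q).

m₁ = c^(d_p) mod p: c ≡ 12 (mod 67), and 12^65 mod 67 = 28.
m₂ = c^(d_q) mod q: c ≡ 26 (mod 53), and 26^49 mod 53 = 45.
h = q_inv·(m₁ − m₂) mod p = 43·(28 − 45) mod 67 = 6.
m = m₂ + h·q = 45 + 6·53 = 363.

363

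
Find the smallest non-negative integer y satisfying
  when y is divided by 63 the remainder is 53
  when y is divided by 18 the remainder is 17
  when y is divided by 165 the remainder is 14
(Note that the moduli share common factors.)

179

Combine the congruences pairwise.
gcd(63, 18) = 9 and 9 | (17 − 53), so the pair is consistent; merging gives y ≡ 53 (mod 126), where 126 = lcm(63, 18).
gcd(126, 165) = 3 and 3 | (14 − 53), so the pair is consistent; merging gives y ≡ 179 (mod 6930), where 6930 = lcm(126, 165).
The solution is unique modulo lcm(63, 18, 165) = 6930.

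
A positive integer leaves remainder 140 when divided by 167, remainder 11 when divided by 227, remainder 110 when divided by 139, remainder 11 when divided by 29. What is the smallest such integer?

The moduli are pairwise coprime; M = 167·227·139·29 = 152811179.
M/167 = 915037; 915037 ≡ 44 (mod 167); 44·19 ≡ 1, so inverse 19.
M/227 = 673177; 673177 ≡ 122 (mod 227); 122·147 ≡ 1, so inverse 147.
M/139 = 1099361; 1099361 ≡ 10 (mod 139); 10·14 ≡ 1, so inverse 14.
M/29 = 5269351; 5269351 ≡ 22 (mod 29); 22·4 ≡ 1, so inverse 4.
N ≡ 140·915037·19 + 11·673177·147 + 110·1099361·14 + 11·5269351·4 = 5447393013.
5447393013 mod 152811179 = 99001748.

99001748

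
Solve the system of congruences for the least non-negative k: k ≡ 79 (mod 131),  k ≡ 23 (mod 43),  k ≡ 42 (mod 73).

The moduli are pairwise coprime; N = 131·43·73 = 411209.
N/131 = 3139; 3139 ≡ 126 (mod 131); 126·26 ≡ 1, so inverse 26.
N/43 = 9563; 9563 ≡ 17 (mod 43); 17·38 ≡ 1, so inverse 38.
N/73 = 5633; 5633 ≡ 12 (mod 73); 12·67 ≡ 1, so inverse 67.
k ≡ 79·3139·26 + 23·9563·38 + 42·5633·67 = 30656830.
30656830 mod 411209 = 227364.

227364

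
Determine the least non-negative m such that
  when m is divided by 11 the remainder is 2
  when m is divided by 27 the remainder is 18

From m ≡ 2 (mod 11) write m = 2 + 11t. Substituting into m ≡ 18 (mod 27) gives 11t ≡ 16 (mod 27), and since 11⁻¹ ≡ 5 (mod 27), t ≡ 26. Hence m ≡ 2 + 11·26 = 288 (mod 297).

288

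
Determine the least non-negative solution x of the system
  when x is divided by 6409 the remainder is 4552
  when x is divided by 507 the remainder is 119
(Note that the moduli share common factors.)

107096

gcd(6409, 507) = 13 and 13 | (119 − 4552), so the pair is consistent; merging gives x ≡ 107096 (mod 249951), where 249951 = lcm(6409, 507).
The solution is unique modulo lcm(6409, 507) = 249951.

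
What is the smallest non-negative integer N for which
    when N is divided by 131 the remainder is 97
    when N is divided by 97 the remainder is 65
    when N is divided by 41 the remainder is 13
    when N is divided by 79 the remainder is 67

The moduli are pairwise coprime; M = 131·97·41·79 = 41157973.
M/131 = 314183; 314183 ≡ 45 (mod 131); 45·99 ≡ 1, so inverse 99.
M/97 = 424309; 424309 ≡ 31 (mod 97); 31·72 ≡ 1, so inverse 72.
M/41 = 1003853; 1003853 ≡ 9 (mod 41); 9·32 ≡ 1, so inverse 32.
M/79 = 520987; 520987 ≡ 61 (mod 79); 61·57 ≡ 1, so inverse 57.
N ≡ 97·314183·99 + 65·424309·72 + 13·1003853·32 + 67·520987·57 = 7410117670.
7410117670 mod 41157973 = 1682530.

1682530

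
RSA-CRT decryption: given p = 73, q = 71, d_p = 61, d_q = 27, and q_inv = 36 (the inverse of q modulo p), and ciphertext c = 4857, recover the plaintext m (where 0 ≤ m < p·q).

m₁ = c^(d_p) mod p: c ≡ 39 (mod 73), and 39^61 mod 73 = 59.
m₂ = c^(d_q) mod q: c ≡ 29 (mod 71), and 29^27 mod 71 = 19.
h = q_inv·(m₁ − m₂) mod p = 36·(59 − 19) mod 73 = 53.
m = m₂ + h·q = 19 + 53·71 = 3782.

3782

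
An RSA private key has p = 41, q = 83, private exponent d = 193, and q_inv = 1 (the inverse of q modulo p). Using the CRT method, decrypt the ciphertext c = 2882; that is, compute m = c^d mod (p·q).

1381

d_p = d mod (p−1) = 193 mod 40 = 33; d_q = d mod (q−1) = 29.
m₁ = c^(d_p) mod p: c ≡ 12 (mod 41), and 12^33 mod 41 = 28.
m₂ = c^(d_q) mod q: c ≡ 60 (mod 83), and 60^29 mod 83 = 53.
h = q_inv·(m₁ − m₂) mod p = 1·(28 − 53) mod 41 = 16.
m = m₂ + h·q = 53 + 16·83 = 1381.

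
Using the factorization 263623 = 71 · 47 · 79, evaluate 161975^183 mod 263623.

Mod 71: 161975 ≡ 24; by Fermat, exponent reduces to 183 mod 70 = 43; 24^43 ≡ 49 (mod 71).
Mod 47: 161975 ≡ 13; by Fermat, exponent reduces to 183 mod 46 = 45; 13^45 ≡ 29 (mod 47).
Mod 79: 161975 ≡ 25; by Fermat, exponent reduces to 183 mod 78 = 27; 25^27 ≡ 22 (mod 79).
Combine by CRT: x ≡ 49 (mod 71), x ≡ 29 (mod 47), x ≡ 22 (mod 79) ⇒ x ≡ 47264 (mod 263623).

47264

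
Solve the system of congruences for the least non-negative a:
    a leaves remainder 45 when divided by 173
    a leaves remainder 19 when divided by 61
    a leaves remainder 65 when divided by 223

532366

The moduli are pairwise coprime; N = 173·61·223 = 2353319.
N/173 = 13603; 13603 ≡ 109 (mod 173); 109·100 ≡ 1, so inverse 100.
N/61 = 38579; 38579 ≡ 27 (mod 61); 27·52 ≡ 1, so inverse 52.
N/223 = 10553; 10553 ≡ 72 (mod 223); 72·127 ≡ 1, so inverse 127.
a ≡ 45·13603·100 + 19·38579·52 + 65·10553·127 = 186444567.
186444567 mod 2353319 = 532366.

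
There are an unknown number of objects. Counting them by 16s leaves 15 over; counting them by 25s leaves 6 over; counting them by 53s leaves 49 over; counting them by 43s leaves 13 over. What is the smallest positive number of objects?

From N ≡ 15 (mod 16) write N = 15 + 16t. Substituting into N ≡ 6 (mod 25) gives 16t ≡ 16 (mod 25), and since 16⁻¹ ≡ 11 (mod 25), t ≡ 1. Hence N ≡ 15 + 16·1 = 31 (mod 400).
From N ≡ 31 (mod 400) write N = 31 + 400t. Substituting into N ≡ 49 (mod 53) gives 400t ≡ 18 (mod 53), and since 29⁻¹ ≡ 11 (mod 53), t ≡ 39. Hence N ≡ 31 + 400·39 = 15631 (mod 21200).
From N ≡ 15631 (mod 21200) write N = 15631 + 21200t. Substituting into N ≡ 13 (mod 43) gives 21200t ≡ 34 (mod 43), and since 1⁻¹ ≡ 1 (mod 43), t ≡ 34. Hence N ≡ 15631 + 21200·34 = 736431 (mod 911600).

736431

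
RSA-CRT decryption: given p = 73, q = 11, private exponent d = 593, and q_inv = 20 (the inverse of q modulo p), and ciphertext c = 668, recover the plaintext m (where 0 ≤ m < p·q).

d_p = d mod (p−1) = 593 mod 72 = 17; d_q = d mod (q−1) = 3.
m₁ = c^(d_p) mod p: c ≡ 11 (mod 73), and 11^17 mod 73 = 44.
m₂ = c^(d_q) mod q: c ≡ 8 (mod 11), and 8^3 mod 11 = 6.
h = q_inv·(m₁ − m₂) mod p = 20·(44 − 6) mod 73 = 30.
m = m₂ + h·q = 6 + 30·11 = 336.

336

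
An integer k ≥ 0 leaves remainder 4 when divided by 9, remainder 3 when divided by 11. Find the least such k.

Combine the congruences pairwise.
From k ≡ 4 (mod 9) write k = 4 + 9t. Substituting into k ≡ 3 (mod 11) gives 9t ≡ 10 (mod 11), and since 9⁻¹ ≡ 5 (mod 11), t ≡ 6. Hence k ≡ 4 + 9·6 = 58 (mod 99).

58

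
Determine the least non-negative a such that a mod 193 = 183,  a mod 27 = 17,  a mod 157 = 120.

567989

The moduli are pairwise coprime; N = 193·27·157 = 818127.
N/193 = 4239; 4239 ≡ 186 (mod 193); 186·55 ≡ 1, so inverse 55.
N/27 = 30301; 30301 ≡ 7 (mod 27); 7·4 ≡ 1, so inverse 4.
N/157 = 5211; 5211 ≡ 30 (mod 157); 30·89 ≡ 1, so inverse 89.
a ≡ 183·4239·55 + 17·30301·4 + 120·5211·89 = 100379483.
100379483 mod 818127 = 567989.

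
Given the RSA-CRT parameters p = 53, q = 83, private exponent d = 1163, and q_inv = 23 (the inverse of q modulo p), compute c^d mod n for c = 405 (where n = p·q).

d_p = d mod (p−1) = 1163 mod 52 = 19; d_q = d mod (q−1) = 15.
m₁ = c^(d_p) mod p: c ≡ 34 (mod 53), and 34^19 mod 53 = 2.
m₂ = c^(d_q) mod q: c ≡ 73 (mod 83), and 73^15 mod 83 = 55.
h = q_inv·(m₁ − m₂) mod p = 23·(2 − 55) mod 53 = 0.
m = m₂ + h·q = 55 + 0·83 = 55.

55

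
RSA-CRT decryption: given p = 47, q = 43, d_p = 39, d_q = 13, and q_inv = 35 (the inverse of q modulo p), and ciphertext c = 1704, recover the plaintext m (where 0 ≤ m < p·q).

m₁ = c^(d_p) mod p: c ≡ 12 (mod 47), and 12^39 mod 47 = 28.
m₂ = c^(d_q) mod q: c ≡ 27 (mod 43), and 27^13 mod 43 = 8.
h = q_inv·(m₁ − m₂) mod p = 35·(28 − 8) mod 47 = 42.
m = m₂ + h·q = 8 + 42·43 = 1814.

1814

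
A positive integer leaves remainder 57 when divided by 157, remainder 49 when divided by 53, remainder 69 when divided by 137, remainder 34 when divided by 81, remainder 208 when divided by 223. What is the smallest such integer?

2384341630

From t ≡ 57 (mod 157) write t = 57 + 157s. Substituting into t ≡ 49 (mod 53) gives 157s ≡ 45 (mod 53), and since 51⁻¹ ≡ 26 (mod 53), s ≡ 4. Hence t ≡ 57 + 157·4 = 685 (mod 8321).
From t ≡ 685 (mod 8321) write t = 685 + 8321s. Substituting into t ≡ 69 (mod 137) gives 8321s ≡ 69 (mod 137), and since 101⁻¹ ≡ 19 (mod 137), s ≡ 78. Hence t ≡ 685 + 8321·78 = 649723 (mod 1139977).
From t ≡ 649723 (mod 1139977) write t = 649723 + 1139977s. Substituting into t ≡ 34 (mod 81) gives 1139977s ≡ 12 (mod 81), and since 64⁻¹ ≡ 19 (mod 81), s ≡ 66. Hence t ≡ 649723 + 1139977·66 = 75888205 (mod 92338137).
From t ≡ 75888205 (mod 92338137) write t = 75888205 + 92338137s. Substituting into t ≡ 208 (mod 223) gives 92338137s ≡ 18 (mod 223), and since 81⁻¹ ≡ 212 (mod 223), s ≡ 25. Hence t ≡ 75888205 + 92338137·25 = 2384341630 (mod 20591404551).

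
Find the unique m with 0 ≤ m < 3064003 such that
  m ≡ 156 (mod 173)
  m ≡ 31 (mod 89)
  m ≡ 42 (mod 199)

From m ≡ 156 (mod 173) write m = 156 + 173t. Substituting into m ≡ 31 (mod 89) gives 173t ≡ 53 (mod 89), and since 84⁻¹ ≡ 71 (mod 89), t ≡ 25. Hence m ≡ 156 + 173·25 = 4481 (mod 15397).
From m ≡ 4481 (mod 15397) write m = 4481 + 15397t. Substituting into m ≡ 42 (mod 199) gives 15397t ≡ 138 (mod 199), and since 74⁻¹ ≡ 78 (mod 199), t ≡ 18. Hence m ≡ 4481 + 15397·18 = 281627 (mod 3064003).

281627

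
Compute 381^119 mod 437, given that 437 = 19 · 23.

210

Mod 19: 381 ≡ 1; by Fermat, exponent reduces to 119 mod 18 = 11; 1^11 ≡ 1 (mod 19).
Mod 23: 381 ≡ 13; by Fermat, exponent reduces to 119 mod 22 = 9; 13^9 ≡ 3 (mod 23).
Combine by CRT: x ≡ 1 (mod 19), x ≡ 3 (mod 23) ⇒ x ≡ 210 (mod 437).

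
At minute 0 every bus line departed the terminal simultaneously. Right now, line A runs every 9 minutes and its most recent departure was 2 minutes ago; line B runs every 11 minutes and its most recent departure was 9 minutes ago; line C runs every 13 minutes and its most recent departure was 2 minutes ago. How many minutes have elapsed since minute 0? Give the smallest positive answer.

The moduli are pairwise coprime; N = 9·11·13 = 1287.
N/9 = 143; 143 ≡ 8 (mod 9); 8·8 ≡ 1, so inverse 8.
N/11 = 117; 117 ≡ 7 (mod 11); 7·8 ≡ 1, so inverse 8.
N/13 = 99; 99 ≡ 8 (mod 13); 8·5 ≡ 1, so inverse 5.
t ≡ 2·143·8 + 9·117·8 + 2·99·5 = 11702.
11702 mod 1287 = 119.

119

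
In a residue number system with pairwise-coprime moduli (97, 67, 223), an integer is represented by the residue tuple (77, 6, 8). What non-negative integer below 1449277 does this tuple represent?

927688

The moduli are pairwise coprime; N = 97·67·223 = 1449277.
N/97 = 14941; 14941 ≡ 3 (mod 97); 3·65 ≡ 1, so inverse 65.
N/67 = 21631; 21631 ≡ 57 (mod 67); 57·20 ≡ 1, so inverse 20.
N/223 = 6499; 6499 ≡ 32 (mod 223); 32·7 ≡ 1, so inverse 7.
x ≡ 77·14941·65 + 6·21631·20 + 8·6499·7 = 77739369.
77739369 mod 1449277 = 927688.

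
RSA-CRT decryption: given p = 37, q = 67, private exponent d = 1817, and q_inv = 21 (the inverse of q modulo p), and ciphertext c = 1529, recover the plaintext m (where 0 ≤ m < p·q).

d_p = d mod (p−1) = 1817 mod 36 = 17; d_q = d mod (q−1) = 35.
m₁ = c^(d_p) mod p: c ≡ 12 (mod 37), and 12^17 mod 37 = 34.
m₂ = c^(d_q) mod q: c ≡ 55 (mod 67), and 55^35 mod 67 = 10.
h = q_inv·(m₁ − m₂) mod p = 21·(34 − 10) mod 37 = 23.
m = m₂ + h·q = 10 + 23·67 = 1551.

1551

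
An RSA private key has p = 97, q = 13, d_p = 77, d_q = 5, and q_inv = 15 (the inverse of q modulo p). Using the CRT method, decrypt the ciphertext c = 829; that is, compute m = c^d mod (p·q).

m₁ = c^(d_p) mod p: c ≡ 53 (mod 97), and 53^77 mod 97 = 25.
m₂ = c^(d_q) mod q: c ≡ 10 (mod 13), and 10^5 mod 13 = 4.
h = q_inv·(m₁ − m₂) mod p = 15·(25 − 4) mod 97 = 24.
m = m₂ + h·q = 4 + 24·13 = 316.

316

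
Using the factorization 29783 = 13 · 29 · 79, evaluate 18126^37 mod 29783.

Mod 13: 18126 ≡ 4; by Fermat, exponent reduces to 37 mod 12 = 1; 4^1 ≡ 4 (mod 13).
Mod 29: 18126 ≡ 1; by Fermat, exponent reduces to 37 mod 28 = 9; 1^9 ≡ 1 (mod 29).
Mod 79: 18126 ≡ 35; 35^37 ≡ 77 (mod 79).
Combine by CRT: x ≡ 4 (mod 13), x ≡ 1 (mod 29), x ≡ 77 (mod 79) ⇒ x ≡ 27174 (mod 29783).

27174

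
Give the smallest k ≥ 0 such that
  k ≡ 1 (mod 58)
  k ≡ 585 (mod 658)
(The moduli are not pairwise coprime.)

gcd(58, 658) = 2 and 2 | (585 − 1), so the pair is consistent; merging gives k ≡ 15719 (mod 19082), where 19082 = lcm(58, 658).
The solution is unique modulo lcm(58, 658) = 19082.

15719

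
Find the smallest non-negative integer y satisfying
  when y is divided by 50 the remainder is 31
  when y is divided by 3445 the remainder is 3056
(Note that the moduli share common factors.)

gcd(50, 3445) = 5 and 5 | (3056 − 31), so the pair is consistent; merging gives y ≡ 20281 (mod 34450), where 34450 = lcm(50, 3445).
The solution is unique modulo lcm(50, 3445) = 34450.

20281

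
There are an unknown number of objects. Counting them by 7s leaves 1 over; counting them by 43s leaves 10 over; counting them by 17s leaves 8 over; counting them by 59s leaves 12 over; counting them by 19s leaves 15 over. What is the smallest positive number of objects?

1685524

From N ≡ 1 (mod 7) write N = 1 + 7t. Substituting into N ≡ 10 (mod 43) gives 7t ≡ 9 (mod 43), and since 7⁻¹ ≡ 37 (mod 43), t ≡ 32. Hence N ≡ 1 + 7·32 = 225 (mod 301).
From N ≡ 225 (mod 301) write N = 225 + 301t. Substituting into N ≡ 8 (mod 17) gives 301t ≡ 4 (mod 17), and since 12⁻¹ ≡ 10 (mod 17), t ≡ 6. Hence N ≡ 225 + 301·6 = 2031 (mod 5117).
From N ≡ 2031 (mod 5117) write N = 2031 + 5117t. Substituting into N ≡ 12 (mod 59) gives 5117t ≡ 46 (mod 59), and since 43⁻¹ ≡ 11 (mod 59), t ≡ 34. Hence N ≡ 2031 + 5117·34 = 176009 (mod 301903).
From N ≡ 176009 (mod 301903) write N = 176009 + 301903t. Substituting into N ≡ 15 (mod 19) gives 301903t ≡ 3 (mod 19), and since 12⁻¹ ≡ 8 (mod 19), t ≡ 5. Hence N ≡ 176009 + 301903·5 = 1685524 (mod 5736157).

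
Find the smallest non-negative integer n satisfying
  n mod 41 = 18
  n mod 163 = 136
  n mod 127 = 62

373569

The moduli are pairwise coprime; M = 41·163·127 = 848741.
M/41 = 20701; 20701 ≡ 37 (mod 41); 37·10 ≡ 1, so inverse 10.
M/163 = 5207; 5207 ≡ 154 (mod 163); 154·18 ≡ 1, so inverse 18.
M/127 = 6683; 6683 ≡ 79 (mod 127); 79·82 ≡ 1, so inverse 82.
n ≡ 18·20701·10 + 136·5207·18 + 62·6683·82 = 50449288.
50449288 mod 848741 = 373569.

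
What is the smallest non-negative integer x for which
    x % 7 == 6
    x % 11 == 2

From x ≡ 6 (mod 7) write x = 6 + 7t. Substituting into x ≡ 2 (mod 11) gives 7t ≡ 7 (mod 11), and since 7⁻¹ ≡ 8 (mod 11), t ≡ 1. Hence x ≡ 6 + 7·1 = 13 (mod 77).

13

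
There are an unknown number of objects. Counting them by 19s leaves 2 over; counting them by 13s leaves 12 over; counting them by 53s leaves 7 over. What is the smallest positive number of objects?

The moduli are pairwise coprime; M = 19·13·53 = 13091.
M/19 = 689; 689 ≡ 5 (mod 19); 5·4 ≡ 1, so inverse 4.
M/13 = 1007; 1007 ≡ 6 (mod 13); 6·11 ≡ 1, so inverse 11.
M/53 = 247; 247 ≡ 35 (mod 53); 35·50 ≡ 1, so inverse 50.
N ≡ 2·689·4 + 12·1007·11 + 7·247·50 = 224886.
224886 mod 13091 = 2339.

2339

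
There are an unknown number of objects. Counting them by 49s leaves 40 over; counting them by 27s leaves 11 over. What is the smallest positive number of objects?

1118

From N ≡ 40 (mod 49) write N = 40 + 49t. Substituting into N ≡ 11 (mod 27) gives 49t ≡ 25 (mod 27), and since 22⁻¹ ≡ 16 (mod 27), t ≡ 22. Hence N ≡ 40 + 49·22 = 1118 (mod 1323).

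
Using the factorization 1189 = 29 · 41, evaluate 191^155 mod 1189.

Mod 29: 191 ≡ 17; by Fermat, exponent reduces to 155 mod 28 = 15; 17^15 ≡ 12 (mod 29).
Mod 41: 191 ≡ 27; by Fermat, exponent reduces to 155 mod 40 = 35; 27^35 ≡ 3 (mod 41).
Combine by CRT: x ≡ 12 (mod 29), x ≡ 3 (mod 41) ⇒ x ≡ 331 (mod 1189).

331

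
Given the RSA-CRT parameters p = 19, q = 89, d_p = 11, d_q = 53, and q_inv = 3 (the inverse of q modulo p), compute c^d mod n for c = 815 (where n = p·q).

m₁ = c^(d_p) mod p: c ≡ 17 (mod 19), and 17^11 mod 19 = 4.
m₂ = c^(d_q) mod q: c ≡ 14 (mod 89), and 14^53 mod 89 = 82.
h = q_inv·(m₁ − m₂) mod p = 3·(4 − 82) mod 19 = 13.
m = m₂ + h·q = 82 + 13·89 = 1239.

1239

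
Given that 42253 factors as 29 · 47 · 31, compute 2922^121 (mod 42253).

31938

Mod 29: 2922 ≡ 22; by Fermat, exponent reduces to 121 mod 28 = 9; 22^9 ≡ 9 (mod 29).
Mod 47: 2922 ≡ 8; by Fermat, exponent reduces to 121 mod 46 = 29; 8^29 ≡ 25 (mod 47).
Mod 31: 2922 ≡ 8; by Fermat, exponent reduces to 121 mod 30 = 1; 8^1 ≡ 8 (mod 31).
Combine by CRT: x ≡ 9 (mod 29), x ≡ 25 (mod 47), x ≡ 8 (mod 31) ⇒ x ≡ 31938 (mod 42253).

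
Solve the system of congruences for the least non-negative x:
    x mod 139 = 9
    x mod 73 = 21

Combine the congruences pairwise.
From x ≡ 9 (mod 139) write x = 9 + 139t. Substituting into x ≡ 21 (mod 73) gives 139t ≡ 12 (mod 73), and since 66⁻¹ ≡ 52 (mod 73), t ≡ 40. Hence x ≡ 9 + 139·40 = 5569 (mod 10147).

5569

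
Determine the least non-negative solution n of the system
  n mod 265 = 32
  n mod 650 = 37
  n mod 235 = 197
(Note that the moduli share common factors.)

gcd(265, 650) = 5 and 5 | (37 − 32), so the pair is consistent; merging gives n ≡ 7187 (mod 34450), where 34450 = lcm(265, 650).
gcd(34450, 235) = 5 and 5 | (197 − 7187), so the pair is consistent; merging gives n ≡ 1178487 (mod 1619150), where 1619150 = lcm(34450, 235).
The solution is unique modulo lcm(265, 650, 235) = 1619150.

1178487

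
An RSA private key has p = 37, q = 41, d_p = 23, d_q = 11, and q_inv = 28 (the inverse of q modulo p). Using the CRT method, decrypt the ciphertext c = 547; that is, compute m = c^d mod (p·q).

1022

m₁ = c^(d_p) mod p: c ≡ 29 (mod 37), and 29^23 mod 37 = 23.
m₂ = c^(d_q) mod q: c ≡ 14 (mod 41), and 14^11 mod 41 = 38.
h = q_inv·(m₁ − m₂) mod p = 28·(23 − 38) mod 37 = 24.
m = m₂ + h·q = 38 + 24·41 = 1022.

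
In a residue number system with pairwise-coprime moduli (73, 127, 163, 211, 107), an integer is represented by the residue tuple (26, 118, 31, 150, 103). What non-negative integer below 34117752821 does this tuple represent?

18167572368

Combine the congruences pairwise.
From x ≡ 26 (mod 73) write x = 26 + 73t. Substituting into x ≡ 118 (mod 127) gives 73t ≡ 92 (mod 127), and since 73⁻¹ ≡ 87 (mod 127), t ≡ 3. Hence x ≡ 26 + 73·3 = 245 (mod 9271).
From x ≡ 245 (mod 9271) write x = 245 + 9271t. Substituting into x ≡ 31 (mod 163) gives 9271t ≡ 112 (mod 163), and since 143⁻¹ ≡ 57 (mod 163), t ≡ 27. Hence x ≡ 245 + 9271·27 = 250562 (mod 1511173).
From x ≡ 250562 (mod 1511173) write x = 250562 + 1511173t. Substituting into x ≡ 150 (mod 211) gives 1511173t ≡ 45 (mod 211), and since 202⁻¹ ≡ 164 (mod 211), t ≡ 206. Hence x ≡ 250562 + 1511173·206 = 311552200 (mod 318857503).
From x ≡ 311552200 (mod 318857503) write x = 311552200 + 318857503t. Substituting into x ≡ 103 (mod 107) gives 318857503t ≡ 17 (mod 107), and since 71⁻¹ ≡ 104 (mod 107), t ≡ 56. Hence x ≡ 311552200 + 318857503·56 = 18167572368 (mod 34117752821).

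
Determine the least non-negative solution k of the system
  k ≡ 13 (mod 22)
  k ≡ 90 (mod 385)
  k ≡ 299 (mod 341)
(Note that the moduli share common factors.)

gcd(22, 385) = 11 and 11 | (90 − 13), so the pair is consistent; merging gives k ≡ 475 (mod 770), where 770 = lcm(22, 385).
gcd(770, 341) = 11 and 11 | (299 − 475), so the pair is consistent; merging gives k ≡ 22805 (mod 23870), where 23870 = lcm(770, 341).
The solution is unique modulo lcm(22, 385, 341) = 23870.

22805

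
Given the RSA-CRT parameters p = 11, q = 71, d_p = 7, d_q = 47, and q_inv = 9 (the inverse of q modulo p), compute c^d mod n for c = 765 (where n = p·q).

m₁ = c^(d_p) mod p: c ≡ 6 (mod 11), and 6^7 mod 11 = 8.
m₂ = c^(d_q) mod q: c ≡ 55 (mod 71), and 55^47 mod 71 = 44.
h = q_inv·(m₁ − m₂) mod p = 9·(8 − 44) mod 11 = 6.
m = m₂ + h·q = 44 + 6·71 = 470.

470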